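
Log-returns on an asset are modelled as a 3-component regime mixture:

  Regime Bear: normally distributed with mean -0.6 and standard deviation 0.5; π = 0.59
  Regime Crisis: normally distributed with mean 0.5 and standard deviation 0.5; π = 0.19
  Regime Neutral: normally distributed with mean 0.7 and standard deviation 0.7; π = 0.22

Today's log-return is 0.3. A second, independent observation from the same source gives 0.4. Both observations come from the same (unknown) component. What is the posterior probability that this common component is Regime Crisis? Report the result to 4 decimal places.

0.6259

Apply Bayes' rule: the posterior for each component is proportional to its prior times its likelihood at x.
Since both observations come from the same component, the likelihood for component k is f_k(x₁)·f_k(x₂).
  L_Bear = [(1/(0.5·√(2π)))·exp(−(0.3−-0.6)²/(2·0.5²)) = 0.797885·exp(-1.62000) = 0.1579] × [0.107982] = 0.0170504
  L_Crisis = [(1/(0.5·√(2π)))·exp(−(0.3−0.5)²/(2·0.5²)) = 0.797885·exp(-0.08000) = 0.73654] × [0.782085] = 0.576037
  L_Neutral = [(1/(0.7·√(2π)))·exp(−(0.3−0.7)²/(2·0.7²)) = 0.569918·exp(-0.16327) = 0.484068] × [0.51991] = 0.251672
Multiply by the mixture weights:
  P(Z=Bear)·L_Bear = 0.59 × 0.0170504 = 0.0100597
  P(Z=Crisis)·L_Crisis = 0.19 × 0.576037 = 0.109447
  P(Z=Neutral)·L_Neutral = 0.22 × 0.251672 = 0.0553678
Normaliser: 0.0100597 + 0.109447 + 0.0553678 = 0.174875
P(Regime Crisis | x) = 0.109447 / 0.174875 ≈ 0.6259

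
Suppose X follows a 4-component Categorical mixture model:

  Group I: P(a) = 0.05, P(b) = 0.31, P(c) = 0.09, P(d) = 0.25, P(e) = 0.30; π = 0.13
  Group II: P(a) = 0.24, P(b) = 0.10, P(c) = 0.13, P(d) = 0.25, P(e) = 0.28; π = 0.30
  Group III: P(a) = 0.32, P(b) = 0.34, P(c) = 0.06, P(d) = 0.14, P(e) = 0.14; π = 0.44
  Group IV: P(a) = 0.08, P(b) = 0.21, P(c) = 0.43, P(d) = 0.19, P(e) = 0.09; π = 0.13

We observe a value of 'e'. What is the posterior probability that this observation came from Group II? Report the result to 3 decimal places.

Apply Bayes' rule: the posterior for each component is proportional to its prior times its likelihood at x.
Categorical probabilities:
  f_I = 0.3
  f_II = 0.28
  f_III = 0.14
  f_IV = 0.09
Unnormalised posteriors:
  π_I·f_I = 0.13 × 0.3 = 0.039
  π_II·f_II = 0.30 × 0.28 = 0.084
  π_III·f_III = 0.44 × 0.14 = 0.0616
  π_IV·f_IV = 0.13 × 0.09 = 0.0117
Marginal: 0.039 + 0.084 + 0.0616 + 0.0117 = 0.1963
P(Group II | data) ≈ 0.428

0.428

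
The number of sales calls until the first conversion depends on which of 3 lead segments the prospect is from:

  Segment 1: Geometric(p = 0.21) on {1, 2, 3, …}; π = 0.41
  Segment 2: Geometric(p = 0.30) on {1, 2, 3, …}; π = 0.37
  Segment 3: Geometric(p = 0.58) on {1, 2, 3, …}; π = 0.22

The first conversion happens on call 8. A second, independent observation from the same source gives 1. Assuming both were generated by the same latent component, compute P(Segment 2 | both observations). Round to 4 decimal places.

Posterior ∝ prior × likelihood, so P(k | x) ∝ P(Z=k) f_k(x); normalise over all components.
Since both observations come from the same component, the likelihood for component k is f_k(x₁)·f_k(x₂).
  p_1 = [0.0403282] × [0.21] = 0.00846892
  p_2 = [0.0247063] × [0.3] = 0.00741189
  p_3 = [0.00133713] × [0.58] = 0.000775534
Prior × likelihood for each component:
  P(Z=1)·p_1 = 0.41 × 0.00846892 = 0.00347226
  P(Z=2)·p_2 = 0.37 × 0.00741189 = 0.0027424
  P(Z=3)·p_3 = 0.22 × 0.000775534 = 0.000170618
Normaliser: 0.00347226 + 0.0027424 + 0.000170618 = 0.00638527
P(Segment 2 | data) = 0.0027424 / 0.00638527 ≈ 0.4295

0.4295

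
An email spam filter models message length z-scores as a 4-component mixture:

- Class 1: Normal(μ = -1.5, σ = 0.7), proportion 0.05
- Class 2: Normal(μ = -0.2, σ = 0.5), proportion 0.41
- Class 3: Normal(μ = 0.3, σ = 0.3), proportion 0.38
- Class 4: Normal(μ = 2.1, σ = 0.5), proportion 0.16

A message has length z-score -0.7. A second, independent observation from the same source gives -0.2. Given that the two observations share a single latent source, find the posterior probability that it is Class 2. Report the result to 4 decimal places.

0.9866

Apply Bayes' rule: the posterior for each component is proportional to its prior times its likelihood at x.
Since both observations come from the same component, the likelihood for component k is f_k(x₁)·f_k(x₂).
  f_1 = [0.296614] × [0.101596] = 0.0301347
  f_2 = [0.483941] × [0.797885] = 0.386129
  f_3 = [0.00514093] × [0.33159] = 0.00170468
  f_4 = [1.23652e-07] × [2.02817e-05] = 2.50788e-12
Multiply by the mixture weights:
  w_1·f_1 = 0.05 × 0.0301347 = 0.00150673
  w_2·f_2 = 0.41 × 0.386129 = 0.158313
  w_3·f_3 = 0.38 × 0.00170468 = 0.00064778
  w_4·f_4 = 0.16 × 2.50788e-12 = 4.01261e-13
Denominator: 0.00150673 + 0.158313 + 0.00064778 + 4.01261e-13 = 0.160468
P(Class 2 | x₁,x₂) = 0.158313 / 0.160468 ≈ 0.9866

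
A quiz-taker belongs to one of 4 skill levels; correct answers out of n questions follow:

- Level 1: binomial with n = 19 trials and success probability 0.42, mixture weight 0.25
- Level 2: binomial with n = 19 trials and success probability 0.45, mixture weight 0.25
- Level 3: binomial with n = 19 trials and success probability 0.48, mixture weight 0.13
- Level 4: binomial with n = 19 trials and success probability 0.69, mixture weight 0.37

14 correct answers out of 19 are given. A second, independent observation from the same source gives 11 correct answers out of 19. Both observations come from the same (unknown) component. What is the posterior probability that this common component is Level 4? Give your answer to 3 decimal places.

0.935

By Bayes' theorem, P(k | x) = π_k f_k(x) / Σ_j π_j f_j(x).
Since both observations come from the same component, the likelihood for component k is f_k(x₁)·f_k(x₂).
  p_1 = [0.00405635] × [0.069436] = 0.000281656
  p_2 = [0.00817135] × [0.0969745] = 0.000792412
  p_3 = [0.015237] × [0.125921] = 0.00191866
  p_4 = [0.184587] × [0.108806] = 0.0200841
Unnormalised posteriors:
  π_1·p_1 = 0.25 × 0.000281656 = 7.04141e-05
  π_2·p_2 = 0.25 × 0.000792412 = 0.000198103
  π_3·p_3 = 0.13 × 0.00191866 = 0.000249426
  π_4·p_4 = 0.37 × 0.0200841 = 0.00743112
Marginal: 7.04141e-05 + 0.000198103 + 0.000249426 + 0.00743112 = 0.00794907
So the posterior for Level 4 is 0.00743112 / 0.00794907 ≈ 0.935.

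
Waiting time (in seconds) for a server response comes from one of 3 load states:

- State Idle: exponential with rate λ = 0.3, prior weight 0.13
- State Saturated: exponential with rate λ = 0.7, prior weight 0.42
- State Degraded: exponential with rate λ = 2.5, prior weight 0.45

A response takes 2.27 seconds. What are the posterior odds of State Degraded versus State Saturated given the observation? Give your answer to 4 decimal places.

0.0643

The posterior odds equal the prior odds times the likelihood ratio: (w_i/w_j)·(f_i(x)/f_j(x)).
Exponential densities:
  p_Idle = 0.3·e^(−0.3·2.27) = 0.3·e^(−0.6810) = 0.151833
  p_Saturated = 0.7·e^(−0.7·2.27) = 0.7·e^(−1.5890) = 0.142891
  p_Degraded = 2.5·e^(−2.5·2.27) = 2.5·e^(−5.6750) = 0.00857667
Odds = (0.45/0.42) × (0.00857667/0.142891) = 1.07143 × 0.0600226 ≈ 0.0643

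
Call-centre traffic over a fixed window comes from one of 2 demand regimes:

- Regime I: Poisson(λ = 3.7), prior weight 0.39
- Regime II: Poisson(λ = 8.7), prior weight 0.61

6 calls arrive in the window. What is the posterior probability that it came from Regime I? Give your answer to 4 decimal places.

0.3596

By Bayes' theorem, P(k | x) = π_k f_k(x) / Σ_j π_j f_j(x).
Evaluate each component's likelihood at the observed value:
  p_I = e^(−3.7)·3.7^6/6! = 0.0881025
  p_II = e^(−8.7)·8.7^6/6! = 0.100328
Prior × likelihood for each component:
  π_I·p_I = 0.39 × 0.0881025 = 0.03436
  π_II·p_II = 0.61 × 0.100328 = 0.0611999
Sum: 0.03436 + 0.0611999 = 0.0955599
P(Regime I | x) ≈ 0.3596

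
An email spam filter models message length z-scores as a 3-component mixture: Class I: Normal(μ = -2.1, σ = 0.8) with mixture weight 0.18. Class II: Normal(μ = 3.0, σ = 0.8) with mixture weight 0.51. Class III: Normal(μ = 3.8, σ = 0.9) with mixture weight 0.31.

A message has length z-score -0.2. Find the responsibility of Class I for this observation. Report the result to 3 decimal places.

0.983

P(component k | x) = P(Z=k)·f_k(x) / marginal(x), where marginal(x) = Σ_j P(Z=j)·f_j(x).
Component likelihoods at x = -0.2:
  p_I = 0.0297149
  p_II = 0.000167288
  p_III = 2.27688e-05
Multiply by the mixture weights:
  P(Z=I)·p_I = 0.18 × 0.0297149 = 0.00534868
  P(Z=II)·p_II = 0.51 × 0.000167288 = 8.53168e-05
  P(Z=III)·p_III = 0.31 × 2.27688e-05 = 7.05831e-06
Denominator: 0.00534868 + 8.53168e-05 + 7.05831e-06 = 0.00544105
So the posterior for Class I is 0.00534868 / 0.00544105 ≈ 0.983.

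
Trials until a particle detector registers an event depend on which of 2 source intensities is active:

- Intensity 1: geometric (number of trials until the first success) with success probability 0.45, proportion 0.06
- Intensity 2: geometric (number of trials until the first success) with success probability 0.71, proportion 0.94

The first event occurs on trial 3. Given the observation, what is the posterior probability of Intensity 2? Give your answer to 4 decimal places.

Apply Bayes' rule: the posterior for each component is proportional to its prior times its likelihood at x.
Component likelihoods at x = 3:
  f_1 = 0.45·(1−0.45)^2 = 0.45·0.3025 = 0.136125
  f_2 = 0.71·(1−0.71)^2 = 0.71·0.0841 = 0.059711
Weight by the priors:
  π_1·f_1 = 0.06 × 0.136125 = 0.0081675
  π_2·f_2 = 0.94 × 0.059711 = 0.0561283
Normaliser: 0.0081675 + 0.0561283 = 0.0642958
So the posterior for Intensity 2 is 0.0561283 / 0.0642958 ≈ 0.8730.

0.8730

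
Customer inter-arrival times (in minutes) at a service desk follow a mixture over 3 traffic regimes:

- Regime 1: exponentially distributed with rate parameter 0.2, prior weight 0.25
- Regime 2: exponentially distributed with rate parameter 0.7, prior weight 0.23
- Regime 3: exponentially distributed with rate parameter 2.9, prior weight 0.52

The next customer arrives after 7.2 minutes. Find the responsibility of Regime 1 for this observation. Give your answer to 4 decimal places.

0.9191

The responsibility of component k is w_k f_k(x) divided by Σ_j w_j f_j(x).
Exponential densities:
  f_1 = 0.2·e^(−0.2·7.2) = 0.2·e^(−1.4400) = 0.0473856
  f_2 = 0.7·e^(−0.7·7.2) = 0.7·e^(−5.0400) = 0.00453162
  f_3 = 2.9·e^(−2.9·7.2) = 2.9·e^(−20.8800) = 2.4793e-09
Multiply by the mixture weights:
  w_1·f_1 = 0.25 × 0.0473856 = 0.0118464
  w_2·f_2 = 0.23 × 0.00453162 = 0.00104227
  w_3·f_3 = 0.52 × 2.4793e-09 = 1.28924e-09
Normaliser: 0.0118464 + 0.00104227 + 1.28924e-09 = 0.0128887
So the posterior for Regime 1 is 0.0118464 / 0.0128887 ≈ 0.9191.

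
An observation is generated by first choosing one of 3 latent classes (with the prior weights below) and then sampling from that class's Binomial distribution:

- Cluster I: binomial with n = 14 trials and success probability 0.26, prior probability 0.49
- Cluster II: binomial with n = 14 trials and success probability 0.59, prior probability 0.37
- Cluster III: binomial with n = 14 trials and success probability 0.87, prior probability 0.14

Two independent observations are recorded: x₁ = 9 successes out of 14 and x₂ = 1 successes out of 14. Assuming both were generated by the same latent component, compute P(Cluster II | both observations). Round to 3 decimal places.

0.062

The responsibility of component k is P(Z=k) f_k(x) divided by Σ_j P(Z=j) f_j(x).
Since both observations come from the same component, the likelihood for component k is f_k(x₁)·f_k(x₂).
  L_I = [C(14,9)·0.26^9·0.74^5 = 2002·5.4295e-06·0.221901 = 0.00241203] × [0.0726296] = 0.000175185
  L_II = [C(14,9)·0.59^9·0.41^5 = 2002·0.008663·0.0115856 = 0.200933] × [7.64135e-05] = 1.5354e-05
  L_III = [C(14,9)·0.87^9·0.13^5 = 2002·0.285544·3.71293e-05 = 0.0212253] × [3.68902e-11] = 7.83006e-13
Unnormalised posteriors:
  P(Z=I)·L_I = 0.49 × 0.000175185 = 8.58406e-05
  P(Z=II)·L_II = 0.37 × 1.5354e-05 = 5.68098e-06
  P(Z=III)·L_III = 0.14 × 7.83006e-13 = 1.09621e-13
Normaliser: 8.58406e-05 + 5.68098e-06 + 1.09621e-13 = 9.15216e-05
P(Cluster II | data) = 5.68098e-06 / 9.15216e-05 ≈ 0.062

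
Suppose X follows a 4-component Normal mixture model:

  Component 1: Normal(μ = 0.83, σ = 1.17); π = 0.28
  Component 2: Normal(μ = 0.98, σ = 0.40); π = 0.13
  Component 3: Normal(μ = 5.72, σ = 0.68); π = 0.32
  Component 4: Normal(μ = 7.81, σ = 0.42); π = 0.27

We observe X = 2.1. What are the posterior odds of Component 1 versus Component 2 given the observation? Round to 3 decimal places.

20.591

Since P(k|x) ∝ w_k f_k(x), the posterior odds are w_i f_i(x) / (w_j f_j(x)).
Component likelihoods at x = 2.1:
  p_1 = (1/(1.17·√(2π)))·exp(−(2.1−0.83)²/(2·1.17²)) = 0.340976·exp(-0.58912) = 0.189178
  p_2 = (1/(0.40·√(2π)))·exp(−(2.1−0.98)²/(2·0.40²)) = 0.997356·exp(-3.92000) = 0.0197886
  p_3 = (1/(0.68·√(2π)))·exp(−(2.1−5.72)²/(2·0.68²)) = 0.586680·exp(-14.16998) = 4.11582e-07
  p_4 = (1/(0.42·√(2π)))·exp(−(2.1−7.81)²/(2·0.42²)) = 0.949863·exp(-92.41525) = 6.95389e-41
Posterior odds = (w_1·p_1) / (w_2·p_2) = (0.28·0.189178) / (0.13·0.0197886) = 0.0529699 / 0.00257252 ≈ 20.591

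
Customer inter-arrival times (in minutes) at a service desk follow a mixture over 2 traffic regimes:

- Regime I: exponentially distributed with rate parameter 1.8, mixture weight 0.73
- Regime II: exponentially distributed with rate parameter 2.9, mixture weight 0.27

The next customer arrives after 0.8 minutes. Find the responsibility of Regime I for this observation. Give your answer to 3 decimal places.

Posterior ∝ prior × likelihood, so P(k | x) ∝ P(Z=k) f_k(x); normalise over all components.
Component likelihoods at x = 0.8 minutes:
  p_I = 1.8·e^(−1.8·0.8) = 1.8·e^(−1.4400) = 0.42647
  p_II = 2.9·e^(−2.9·0.8) = 2.9·e^(−2.3200) = 0.284993
Multiply by the mixture weights:
  P(Z=I)·p_I = 0.73 × 0.42647 = 0.311323
  P(Z=II)·p_II = 0.27 × 0.284993 = 0.0769482
Normaliser: 0.311323 + 0.0769482 = 0.388271
So the posterior for Regime I is 0.311323 / 0.388271 ≈ 0.802.

0.802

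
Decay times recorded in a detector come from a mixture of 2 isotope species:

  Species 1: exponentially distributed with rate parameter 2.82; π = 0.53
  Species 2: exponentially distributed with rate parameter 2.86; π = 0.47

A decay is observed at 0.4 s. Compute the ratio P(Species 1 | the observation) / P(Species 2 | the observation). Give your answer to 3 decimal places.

1.130

Since P(k|x) ∝ π_k f_k(x), the posterior odds are π_i f_i(x) / (π_j f_j(x)).
Component likelihoods at x = 0.4 s:
  f_1 = 2.82·e^(−2.82·0.4) = 2.82·e^(−1.1280) = 0.912778
  f_2 = 2.86·e^(−2.86·0.4) = 2.86·e^(−1.1440) = 0.911031
Odds = (0.53/0.47) × (0.912778/0.911031) = 1.12766 × 1.00192 ≈ 1.130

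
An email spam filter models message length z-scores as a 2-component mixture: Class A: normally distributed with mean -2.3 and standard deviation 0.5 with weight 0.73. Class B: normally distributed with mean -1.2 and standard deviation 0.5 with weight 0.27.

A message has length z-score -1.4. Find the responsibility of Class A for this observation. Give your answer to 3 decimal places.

0.367

Posterior ∝ prior × likelihood, so P(k | x) ∝ w_k f_k(x); normalise over all components.
Component likelihoods at x = -1.4:
  f_A = (1/(0.5·√(2π)))·exp(−(-1.4−-2.3)²/(2·0.5²)) = 0.797885·exp(-1.62000) = 0.1579
  f_B = (1/(0.5·√(2π)))·exp(−(-1.4−-1.2)²/(2·0.5²)) = 0.797885·exp(-0.08000) = 0.73654
Weight by the priors:
  w_A·f_A = 0.73 × 0.1579 = 0.115267
  w_B·f_B = 0.27 × 0.73654 = 0.198866
Sum: 0.115267 + 0.198866 = 0.314133
P(Class A | x) ≈ 0.367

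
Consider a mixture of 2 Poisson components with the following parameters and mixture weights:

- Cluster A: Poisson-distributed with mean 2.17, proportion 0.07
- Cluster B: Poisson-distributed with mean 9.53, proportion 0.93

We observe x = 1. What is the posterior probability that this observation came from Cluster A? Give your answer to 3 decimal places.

By Bayes' theorem, P(k | x) = w_k f_k(x) / Σ_j w_j f_j(x).
Component likelihoods at x = 1:
  f_A = 0.247765
  f_B = 0.000692256
Multiply by the mixture weights:
  w_A·f_A = 0.07 × 0.247765 = 0.0173436
  w_B·f_B = 0.93 × 0.000692256 = 0.000643798
Denominator: 0.0173436 + 0.000643798 = 0.0179874
Responsibility of Cluster A: 0.0173436 / 0.0179874 ≈ 0.964

0.964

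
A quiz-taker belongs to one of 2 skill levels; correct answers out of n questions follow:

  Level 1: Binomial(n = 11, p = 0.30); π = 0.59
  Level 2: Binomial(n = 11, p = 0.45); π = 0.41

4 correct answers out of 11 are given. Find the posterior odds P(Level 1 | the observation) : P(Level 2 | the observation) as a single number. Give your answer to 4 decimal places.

1.5376

Posterior odds = (P(Z=i) f_i(x)) / (P(Z=j) f_j(x)); the normalising sum cancels.
Evaluate each component's likelihood at the observed value:
  p_1 = C(11,4)·0.30^4·0.70^7 = 330·0.0081·0.0823543 = 0.220133
  p_2 = C(11,4)·0.45^4·0.55^7 = 330·0.0410063·0.0152244 = 0.206017
0.129878 / 0.0844669 ≈ 1.5376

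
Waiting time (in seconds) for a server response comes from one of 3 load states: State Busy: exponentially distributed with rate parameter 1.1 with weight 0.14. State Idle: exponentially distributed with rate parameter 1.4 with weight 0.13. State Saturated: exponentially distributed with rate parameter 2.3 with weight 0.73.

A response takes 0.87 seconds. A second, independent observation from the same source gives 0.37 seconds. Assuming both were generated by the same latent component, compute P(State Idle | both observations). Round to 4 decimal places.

By Bayes' theorem, P(k | x) = P(Z=k) f_k(x) / Σ_j P(Z=j) f_j(x).
Since both observations come from the same component, the likelihood for component k is f_k(x₁)·f_k(x₂).
  p_Busy = [1.1·e^(−1.1·0.87) = 1.1·e^(−0.9570) = 0.422448] × [0.732209] = 0.30932
  p_Idle = [1.4·e^(−1.4·0.87) = 1.4·e^(−1.2180) = 0.41415] × [0.833995] = 0.345399
  p_Saturated = [2.3·e^(−2.3·0.87) = 2.3·e^(−2.0010) = 0.31096] × [0.982072] = 0.305385
Prior × likelihood for each component:
  P(Z=Busy)·p_Busy = 0.14 × 0.30932 = 0.0433048
  P(Z=Idle)·p_Idle = 0.13 × 0.345399 = 0.0449018
  P(Z=Saturated)·p_Saturated = 0.73 × 0.305385 = 0.222931
Evidence: 0.0433048 + 0.0449018 + 0.222931 = 0.311138
P(State Idle | x₁,x₂) ≈ 0.1443

0.1443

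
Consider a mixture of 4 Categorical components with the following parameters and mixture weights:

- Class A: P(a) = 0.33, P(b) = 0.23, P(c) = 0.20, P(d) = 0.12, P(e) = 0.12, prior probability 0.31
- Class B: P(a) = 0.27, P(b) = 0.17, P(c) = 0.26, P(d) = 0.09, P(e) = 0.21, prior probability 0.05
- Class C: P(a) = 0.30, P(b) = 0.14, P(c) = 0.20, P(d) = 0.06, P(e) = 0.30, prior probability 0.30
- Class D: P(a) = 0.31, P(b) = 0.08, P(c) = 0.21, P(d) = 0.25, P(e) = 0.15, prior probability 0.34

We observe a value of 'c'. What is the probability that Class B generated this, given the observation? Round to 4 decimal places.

0.0630

Posterior ∝ prior × likelihood, so P(k | x) ∝ π_k f_k(x); normalise over all components.
Evaluate each component's likelihood at the observed value:
  L_A = 0.2
  L_B = 0.26
  L_C = 0.2
  L_D = 0.21
Multiply by the mixture weights:
  π_A·L_A = 0.31 × 0.2 = 0.062
  π_B·L_B = 0.05 × 0.26 = 0.013
  π_C·L_C = 0.30 × 0.2 = 0.06
  π_D·L_D = 0.34 × 0.21 = 0.0714
Denominator: 0.062 + 0.013 + 0.06 + 0.0714 = 0.2064
So the posterior for Class B is 0.013 / 0.2064 ≈ 0.0630.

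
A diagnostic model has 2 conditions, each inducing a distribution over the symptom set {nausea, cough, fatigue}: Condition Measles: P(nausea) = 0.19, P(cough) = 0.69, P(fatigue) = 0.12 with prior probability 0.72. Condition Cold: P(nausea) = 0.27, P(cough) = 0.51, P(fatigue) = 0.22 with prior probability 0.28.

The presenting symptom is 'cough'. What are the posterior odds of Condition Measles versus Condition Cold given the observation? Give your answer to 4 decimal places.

3.4790

Since P(k|x) ∝ P(Z=k) f_k(x), the posterior odds are P(Z=i) f_i(x) / (P(Z=j) f_j(x)).
Categorical probabilities:
  f_Measles = P(cough | comp) = 0.69
  f_Cold = P(cough | comp) = 0.51
0.4968 / 0.1428 ≈ 3.4790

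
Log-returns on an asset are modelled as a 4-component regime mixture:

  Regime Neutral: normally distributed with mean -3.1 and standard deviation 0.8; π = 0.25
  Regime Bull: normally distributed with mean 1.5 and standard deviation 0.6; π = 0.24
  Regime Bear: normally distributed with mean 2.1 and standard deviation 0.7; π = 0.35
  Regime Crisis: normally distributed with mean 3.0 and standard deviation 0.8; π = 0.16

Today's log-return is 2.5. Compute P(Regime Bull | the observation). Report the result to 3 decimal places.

Apply Bayes' rule: the posterior for each component is proportional to its prior times its likelihood at x.
Component likelihoods at x = 2.5:
  L_Neutral = (1/(0.8·√(2π)))·exp(−(2.5−-3.1)²/(2·0.8²)) = 0.498678·exp(-24.50000) = 1.14184e-11
  L_Bull = (1/(0.6·√(2π)))·exp(−(2.5−1.5)²/(2·0.6²)) = 0.664904·exp(-1.38889) = 0.165795
  L_Bear = (1/(0.7·√(2π)))·exp(−(2.5−2.1)²/(2·0.7²)) = 0.569918·exp(-0.16327) = 0.484068
  L_Crisis = (1/(0.8·√(2π)))·exp(−(2.5−3.0)²/(2·0.8²)) = 0.498678·exp(-0.19531) = 0.410201
Multiply by the mixture weights:
  π_Neutral·L_Neutral = 0.25 × 1.14184e-11 = 2.8546e-12
  π_Bull·L_Bull = 0.24 × 0.165795 = 0.0397909
  π_Bear·L_Bear = 0.35 × 0.484068 = 0.169424
  π_Crisis·L_Crisis = 0.16 × 0.410201 = 0.0656322
Denominator: 2.8546e-12 + 0.0397909 + 0.169424 + 0.0656322 = 0.274847
So the posterior for Regime Bull is 0.0397909 / 0.274847 ≈ 0.145.

0.145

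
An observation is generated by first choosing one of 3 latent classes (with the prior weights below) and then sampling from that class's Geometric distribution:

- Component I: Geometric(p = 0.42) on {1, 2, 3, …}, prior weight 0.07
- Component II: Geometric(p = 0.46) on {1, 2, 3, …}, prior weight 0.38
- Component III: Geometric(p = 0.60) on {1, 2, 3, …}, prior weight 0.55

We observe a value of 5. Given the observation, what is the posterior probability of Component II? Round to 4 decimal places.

0.5580

Apply Bayes' rule: the posterior for each component is proportional to its prior times its likelihood at x.
Evaluate each component's likelihood at the observed value:
  p_I = 0.42·(1−0.42)^4 = 0.42·0.113165 = 0.0475293
  p_II = 0.46·(1−0.46)^4 = 0.46·0.0850306 = 0.0391141
  p_III = 0.60·(1−0.60)^4 = 0.60·0.0256 = 0.01536
Multiply by the mixture weights:
  π_I·p_I = 0.07 × 0.0475293 = 0.00332705
  π_II·p_II = 0.38 × 0.0391141 = 0.0148633
  π_III·p_III = 0.55 × 0.01536 = 0.008448
Marginal: 0.00332705 + 0.0148633 + 0.008448 = 0.0266384
So the posterior for Component II is 0.0148633 / 0.0266384 ≈ 0.5580.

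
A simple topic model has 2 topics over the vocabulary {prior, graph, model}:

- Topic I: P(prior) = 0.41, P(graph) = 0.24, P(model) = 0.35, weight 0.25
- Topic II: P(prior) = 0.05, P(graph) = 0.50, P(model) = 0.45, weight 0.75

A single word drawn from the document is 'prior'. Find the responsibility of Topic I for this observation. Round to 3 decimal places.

Apply Bayes' rule: the posterior for each component is proportional to its prior times its likelihood at x.
Evaluate each component's likelihood at the observed value:
  L_I = P(prior | comp) = 0.41
  L_II = P(prior | comp) = 0.05
Weight by the priors:
  P(Z=I)·L_I = 0.25 × 0.41 = 0.1025
  P(Z=II)·L_II = 0.75 × 0.05 = 0.0375
Evidence: 0.1025 + 0.0375 = 0.14
Responsibility of Topic I: 0.1025 / 0.14 ≈ 0.732

0.732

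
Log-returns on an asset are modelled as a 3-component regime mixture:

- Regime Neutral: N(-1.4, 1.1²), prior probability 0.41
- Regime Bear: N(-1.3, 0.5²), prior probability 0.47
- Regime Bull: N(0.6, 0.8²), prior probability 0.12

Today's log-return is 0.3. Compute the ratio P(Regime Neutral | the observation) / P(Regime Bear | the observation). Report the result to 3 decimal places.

Posterior odds = (P(Z=i) f_i(x)) / (P(Z=j) f_j(x)); the normalising sum cancels.
Normal densities:
  L_Neutral = (1/(1.1·√(2π)))·exp(−(0.3−-1.4)²/(2·1.1²)) = 0.362675·exp(-1.19421) = 0.109869
  L_Bear = (1/(0.5·√(2π)))·exp(−(0.3−-1.3)²/(2·0.5²)) = 0.797885·exp(-5.12000) = 0.00476818
  L_Bull = (1/(0.8·√(2π)))·exp(−(0.3−0.6)²/(2·0.8²)) = 0.498678·exp(-0.07031) = 0.464819
Posterior odds = (P(Z=Neutral)·L_Neutral) / (P(Z=Bear)·L_Bear) = (0.41·0.109869) / (0.47·0.00476818) = 0.0450464 / 0.00224104 ≈ 20.101

20.101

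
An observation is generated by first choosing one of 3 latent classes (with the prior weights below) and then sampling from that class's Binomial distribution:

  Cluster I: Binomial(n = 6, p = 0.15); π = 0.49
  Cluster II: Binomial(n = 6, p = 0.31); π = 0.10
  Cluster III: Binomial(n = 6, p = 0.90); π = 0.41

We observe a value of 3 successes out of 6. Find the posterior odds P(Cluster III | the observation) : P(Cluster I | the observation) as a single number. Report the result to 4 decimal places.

Only the two components matter; the odds are (π_i f_i(x)) / (π_j f_j(x)).
Binomial probabilities:
  L_I = 0.0414534
  L_II = 0.195732
  L_III = 0.01458
0.0059778 / 0.0203122 ≈ 0.2943

0.2943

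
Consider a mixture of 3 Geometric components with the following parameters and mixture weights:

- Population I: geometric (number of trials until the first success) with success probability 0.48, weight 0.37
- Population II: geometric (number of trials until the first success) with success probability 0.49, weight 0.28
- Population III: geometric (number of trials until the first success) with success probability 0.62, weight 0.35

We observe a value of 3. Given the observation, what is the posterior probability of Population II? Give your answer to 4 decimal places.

The responsibility of component k is P(Z=k) f_k(x) divided by Σ_j P(Z=j) f_j(x).
Component likelihoods at x = 3:
  f_I = 0.48·(1−0.48)^2 = 0.48·0.2704 = 0.129792
  f_II = 0.49·(1−0.49)^2 = 0.49·0.2601 = 0.127449
  f_III = 0.62·(1−0.62)^2 = 0.62·0.1444 = 0.089528
Weight by the priors:
  P(Z=I)·f_I = 0.37 × 0.129792 = 0.048023
  P(Z=II)·f_II = 0.28 × 0.127449 = 0.0356857
  P(Z=III)·f_III = 0.35 × 0.089528 = 0.0313348
Marginal: 0.048023 + 0.0356857 + 0.0313348 = 0.115044
Responsibility of Population II: 0.0356857 / 0.115044 ≈ 0.3102

0.3102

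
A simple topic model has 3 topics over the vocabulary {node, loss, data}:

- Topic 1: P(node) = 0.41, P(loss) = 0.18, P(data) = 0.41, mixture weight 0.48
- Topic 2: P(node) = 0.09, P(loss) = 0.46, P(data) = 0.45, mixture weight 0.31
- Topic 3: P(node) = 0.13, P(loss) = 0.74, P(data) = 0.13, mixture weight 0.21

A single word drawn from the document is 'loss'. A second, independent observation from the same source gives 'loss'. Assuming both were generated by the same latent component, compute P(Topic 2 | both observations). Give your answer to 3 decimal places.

0.334

P(component k | x) = π_k·f_k(x) / marginal(x), where marginal(x) = Σ_j π_j·f_j(x).
Since both observations come from the same component, the likelihood for component k is f_k(x₁)·f_k(x₂).
  f_1 = [0.18] × [0.18] = 0.0324
  f_2 = [0.46] × [0.46] = 0.2116
  f_3 = [0.74] × [0.74] = 0.5476
Multiply by the mixture weights:
  π_1·f_1 = 0.48 × 0.0324 = 0.015552
  π_2·f_2 = 0.31 × 0.2116 = 0.065596
  π_3·f_3 = 0.21 × 0.5476 = 0.114996
Marginal: 0.015552 + 0.065596 + 0.114996 = 0.196144
So the posterior for Topic 2 is 0.065596 / 0.196144 ≈ 0.334.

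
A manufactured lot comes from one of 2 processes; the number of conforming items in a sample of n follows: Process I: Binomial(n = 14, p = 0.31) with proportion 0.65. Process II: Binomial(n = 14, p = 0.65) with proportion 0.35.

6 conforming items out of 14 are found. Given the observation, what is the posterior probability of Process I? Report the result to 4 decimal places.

Apply Bayes' rule: the posterior for each component is proportional to its prior times its likelihood at x.
Evaluate each component's likelihood at the observed value:
  f_I = C(14,6)·0.31^6·0.69^8 = 3003·0.000887504·0.0513798 = 0.136936
  f_II = C(14,6)·0.65^6·0.35^8 = 3003·0.0754189·0.000225188 = 0.0510011
Prior × likelihood for each component:
  π_I·f_I = 0.65 × 0.136936 = 0.0890085
  π_II·f_II = 0.35 × 0.0510011 = 0.0178504
Marginal: 0.0890085 + 0.0178504 = 0.106859
P(Process I | data) ≈ 0.8330

0.8330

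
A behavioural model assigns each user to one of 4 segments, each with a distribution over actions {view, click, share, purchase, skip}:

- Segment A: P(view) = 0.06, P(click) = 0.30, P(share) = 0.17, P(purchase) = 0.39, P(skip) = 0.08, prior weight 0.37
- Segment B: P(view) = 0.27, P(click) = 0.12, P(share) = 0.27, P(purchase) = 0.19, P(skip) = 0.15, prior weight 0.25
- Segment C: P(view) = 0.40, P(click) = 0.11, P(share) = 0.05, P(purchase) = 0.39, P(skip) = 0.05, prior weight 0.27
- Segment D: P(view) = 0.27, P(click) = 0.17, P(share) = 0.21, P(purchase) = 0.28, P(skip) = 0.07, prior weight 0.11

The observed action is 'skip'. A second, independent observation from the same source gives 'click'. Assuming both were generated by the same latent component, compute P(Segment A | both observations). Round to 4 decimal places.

P(component k | x) = w_k·f_k(x) / marginal(x), where marginal(x) = Σ_j w_j·f_j(x).
Since both observations come from the same component, the likelihood for component k is f_k(x₁)·f_k(x₂).
  L_A = [P(skip | comp) = 0.08] × [0.3] = 0.024
  L_B = [P(skip | comp) = 0.15] × [0.12] = 0.018
  L_C = [P(skip | comp) = 0.05] × [0.11] = 0.0055
  L_D = [P(skip | comp) = 0.07] × [0.17] = 0.0119
Prior × likelihood for each component:
  w_A·L_A = 0.37 × 0.024 = 0.00888
  w_B·L_B = 0.25 × 0.018 = 0.0045
  w_C·L_C = 0.27 × 0.0055 = 0.001485
  w_D·L_D = 0.11 × 0.0119 = 0.001309
Marginal: 0.00888 + 0.0045 + 0.001485 + 0.001309 = 0.016174
Responsibility of Segment A: 0.00888 / 0.016174 ≈ 0.5490

0.5490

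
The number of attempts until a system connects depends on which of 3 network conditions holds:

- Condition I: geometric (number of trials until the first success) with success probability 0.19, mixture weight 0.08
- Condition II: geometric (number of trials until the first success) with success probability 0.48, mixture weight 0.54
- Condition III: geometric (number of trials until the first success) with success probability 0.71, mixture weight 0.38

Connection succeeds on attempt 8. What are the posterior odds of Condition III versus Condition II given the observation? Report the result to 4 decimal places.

Only the two components matter; the odds are (w_i f_i(x)) / (w_j f_j(x)).
Component likelihoods at x = 8:
  f_I = 0.0434659
  f_II = 0.00493474
  f_III = 0.000122474
Posterior odds = (w_III·f_III) / (w_II·f_II) = (0.38·0.000122474) / (0.54·0.00493474) = 4.65402e-05 / 0.00266476 ≈ 0.0175

0.0175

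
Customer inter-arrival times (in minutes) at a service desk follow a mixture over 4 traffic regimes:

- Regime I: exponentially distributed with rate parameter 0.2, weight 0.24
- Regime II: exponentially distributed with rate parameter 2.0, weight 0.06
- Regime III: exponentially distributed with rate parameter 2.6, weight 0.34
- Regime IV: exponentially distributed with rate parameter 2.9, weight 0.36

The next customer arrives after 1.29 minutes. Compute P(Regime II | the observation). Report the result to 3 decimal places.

0.089

By Bayes' theorem, P(k | x) = w_k f_k(x) / Σ_j w_j f_j(x).
Evaluate each component's likelihood at the observed value:
  p_I = 0.154519
  p_II = 0.151548
  p_III = 0.0908552
  p_IV = 0.068818
Weight by the priors:
  w_I·p_I = 0.24 × 0.154519 = 0.0370846
  w_II·p_II = 0.06 × 0.151548 = 0.00909288
  w_III·p_III = 0.34 × 0.0908552 = 0.0308908
  w_IV·p_IV = 0.36 × 0.068818 = 0.0247745
Denominator: 0.0370846 + 0.00909288 + 0.0308908 + 0.0247745 = 0.101843
P(Regime II | the observation) = 0.00909288 / 0.101843 ≈ 0.089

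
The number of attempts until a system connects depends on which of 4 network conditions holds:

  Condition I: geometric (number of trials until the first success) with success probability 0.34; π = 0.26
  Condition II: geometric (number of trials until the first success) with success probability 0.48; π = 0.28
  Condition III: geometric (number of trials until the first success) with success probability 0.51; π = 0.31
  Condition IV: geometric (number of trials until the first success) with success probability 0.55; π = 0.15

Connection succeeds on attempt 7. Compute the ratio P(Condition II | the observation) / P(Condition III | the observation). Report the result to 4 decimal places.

1.2143

Only the two components matter; the odds are (π_i f_i(x)) / (π_j f_j(x)).
Component likelihoods at x = 7:
  L_I = 0.34·(1−0.34)^6 = 0.34·0.082654 = 0.0281023
  L_II = 0.48·(1−0.48)^6 = 0.48·0.0197706 = 0.00948989
  L_III = 0.51·(1−0.51)^6 = 0.51·0.0138413 = 0.00705906
  L_IV = 0.55·(1−0.55)^6 = 0.55·0.00830377 = 0.00456707
Odds = (0.28/0.31) × (0.00948989/0.00705906) = 0.903226 × 1.34436 ≈ 1.2143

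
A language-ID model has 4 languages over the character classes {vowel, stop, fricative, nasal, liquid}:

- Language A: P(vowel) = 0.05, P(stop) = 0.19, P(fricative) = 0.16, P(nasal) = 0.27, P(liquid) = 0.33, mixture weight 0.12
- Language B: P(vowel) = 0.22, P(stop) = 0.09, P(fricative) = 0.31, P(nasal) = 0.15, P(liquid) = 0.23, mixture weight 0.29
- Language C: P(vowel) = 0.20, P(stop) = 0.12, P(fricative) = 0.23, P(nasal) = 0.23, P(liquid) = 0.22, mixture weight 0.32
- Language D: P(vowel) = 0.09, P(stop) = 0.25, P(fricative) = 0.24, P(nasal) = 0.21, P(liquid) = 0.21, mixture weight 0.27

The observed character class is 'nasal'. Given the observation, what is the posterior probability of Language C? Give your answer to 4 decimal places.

P(component k | x) = π_k·f_k(x) / marginal(x), where marginal(x) = Σ_j π_j·f_j(x).
Evaluate each component's likelihood at the observed value:
  p_A = P(nasal | comp) = 0.27
  p_B = P(nasal | comp) = 0.15
  p_C = P(nasal | comp) = 0.23
  p_D = P(nasal | comp) = 0.21
Prior × likelihood for each component:
  π_A·p_A = 0.12 × 0.27 = 0.0324
  π_B·p_B = 0.29 × 0.15 = 0.0435
  π_C·p_C = 0.32 × 0.23 = 0.0736
  π_D·p_D = 0.27 × 0.21 = 0.0567
Sum: 0.0324 + 0.0435 + 0.0736 + 0.0567 = 0.2062
So the posterior for Language C is 0.0736 / 0.2062 ≈ 0.3569.

0.3569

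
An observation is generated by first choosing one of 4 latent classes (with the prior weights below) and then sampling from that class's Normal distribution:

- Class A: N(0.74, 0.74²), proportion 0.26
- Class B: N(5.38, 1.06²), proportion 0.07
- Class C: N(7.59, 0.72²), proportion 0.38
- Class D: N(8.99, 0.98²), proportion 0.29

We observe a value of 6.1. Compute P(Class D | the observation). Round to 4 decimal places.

The responsibility of component k is π_k f_k(x) divided by Σ_j π_j f_j(x).
Component likelihoods at x = 6.1:
  f_A = (1/(0.74·√(2π)))·exp(−(6.1−0.74)²/(2·0.74²)) = 0.539111·exp(-26.23229) = 2.18344e-12
  f_B = (1/(1.06·√(2π)))·exp(−(6.1−5.38)²/(2·1.06²)) = 0.376361·exp(-0.23069) = 0.298826
  f_C = (1/(0.72·√(2π)))·exp(−(6.1−7.59)²/(2·0.72²)) = 0.554087·exp(-2.14130) = 0.0651063
  f_D = (1/(0.98·√(2π)))·exp(−(6.1−8.99)²/(2·0.98²)) = 0.407084·exp(-4.34824) = 0.00526341
Prior × likelihood for each component:
  π_A·f_A = 0.26 × 2.18344e-12 = 5.67694e-13
  π_B·f_B = 0.07 × 0.298826 = 0.0209178
  π_C·f_C = 0.38 × 0.0651063 = 0.0247404
  π_D·f_D = 0.29 × 0.00526341 = 0.00152639
Sum: 5.67694e-13 + 0.0209178 + 0.0247404 + 0.00152639 = 0.0471846
So the posterior for Class D is 0.00152639 / 0.0471846 ≈ 0.0323.

0.0323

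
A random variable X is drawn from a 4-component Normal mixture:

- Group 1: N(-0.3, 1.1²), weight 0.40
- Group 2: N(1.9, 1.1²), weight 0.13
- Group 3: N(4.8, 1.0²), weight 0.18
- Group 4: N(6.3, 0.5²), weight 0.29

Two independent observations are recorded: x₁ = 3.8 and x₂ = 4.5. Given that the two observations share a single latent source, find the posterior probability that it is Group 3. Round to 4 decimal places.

By Bayes' theorem, P(k | x) = w_k f_k(x) / Σ_j w_j f_j(x).
Since both observations come from the same component, the likelihood for component k is f_k(x₁)·f_k(x₂).
  p_1 = [0.000348968] × [2.65917e-05] = 9.27967e-09
  p_2 = [0.0815952] × [0.0222006] = 0.00181146
  p_3 = [0.241971] × [0.381388] = 0.0922847
  p_4 = [2.97344e-06] × [0.0012238] = 3.63891e-09
Unnormalised posteriors:
  w_1·p_1 = 0.40 × 9.27967e-09 = 3.71187e-09
  w_2·p_2 = 0.13 × 0.00181146 = 0.00023549
  w_3·p_3 = 0.18 × 0.0922847 = 0.0166112
  w_4·p_4 = 0.29 × 3.63891e-09 = 1.05528e-09
Evidence: 3.71187e-09 + 0.00023549 + 0.0166112 + 1.05528e-09 = 0.0168467
P(Group 3 | x) ≈ 0.9860

0.9860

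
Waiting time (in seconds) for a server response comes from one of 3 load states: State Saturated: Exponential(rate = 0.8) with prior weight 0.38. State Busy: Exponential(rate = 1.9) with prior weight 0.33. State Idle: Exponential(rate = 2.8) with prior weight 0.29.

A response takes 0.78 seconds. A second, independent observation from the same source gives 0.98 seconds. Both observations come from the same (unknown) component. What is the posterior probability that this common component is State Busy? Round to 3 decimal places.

0.356

By Bayes' theorem, P(k | x) = π_k f_k(x) / Σ_j π_j f_j(x).
Since both observations come from the same component, the likelihood for component k is f_k(x₁)·f_k(x₂).
  L_Saturated = [0.428638] × [0.365261] = 0.156565
  L_Busy = [0.431647] × [0.295187] = 0.127417
  L_Idle = [0.315253] × [0.180075] = 0.0567692
Multiply by the mixture weights:
  π_Saturated·L_Saturated = 0.38 × 0.156565 = 0.0594945
  π_Busy·L_Busy = 0.33 × 0.127417 = 0.0420475
  π_Idle·L_Idle = 0.29 × 0.0567692 = 0.0164631
Marginal: 0.0594945 + 0.0420475 + 0.0164631 = 0.118005
Responsibility of State Busy: 0.0420475 / 0.118005 ≈ 0.356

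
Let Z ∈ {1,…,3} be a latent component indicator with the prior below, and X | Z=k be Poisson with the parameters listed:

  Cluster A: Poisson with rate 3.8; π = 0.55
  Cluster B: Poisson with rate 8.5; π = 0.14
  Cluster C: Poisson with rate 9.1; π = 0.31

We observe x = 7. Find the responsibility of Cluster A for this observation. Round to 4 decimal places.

0.3425

Apply Bayes' rule: the posterior for each component is proportional to its prior times its likelihood at x.
Poisson probabilities:
  L_A = 0.050785
  L_B = 0.129419
  L_C = 0.114493
Multiply by the mixture weights:
  P(Z=A)·L_A = 0.55 × 0.050785 = 0.0279318
  P(Z=B)·L_B = 0.14 × 0.129419 = 0.0181187
  P(Z=C)·L_C = 0.31 × 0.114493 = 0.0354929
Denominator: 0.0279318 + 0.0181187 + 0.0354929 = 0.0815433
Responsibility of Cluster A: 0.0279318 / 0.0815433 ≈ 0.3425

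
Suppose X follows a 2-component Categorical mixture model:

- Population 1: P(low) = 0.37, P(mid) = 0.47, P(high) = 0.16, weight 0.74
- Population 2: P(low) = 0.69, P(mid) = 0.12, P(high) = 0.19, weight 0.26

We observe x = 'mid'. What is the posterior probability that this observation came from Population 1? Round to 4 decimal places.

0.9177

Apply Bayes' rule: the posterior for each component is proportional to its prior times its likelihood at x.
Evaluate each component's likelihood at the observed value:
  f_1 = 0.47
  f_2 = 0.12
Prior × likelihood for each component:
  π_1·f_1 = 0.74 × 0.47 = 0.3478
  π_2·f_2 = 0.26 × 0.12 = 0.0312
Evidence: 0.3478 + 0.0312 = 0.379
P(Population 1 | x) ≈ 0.9177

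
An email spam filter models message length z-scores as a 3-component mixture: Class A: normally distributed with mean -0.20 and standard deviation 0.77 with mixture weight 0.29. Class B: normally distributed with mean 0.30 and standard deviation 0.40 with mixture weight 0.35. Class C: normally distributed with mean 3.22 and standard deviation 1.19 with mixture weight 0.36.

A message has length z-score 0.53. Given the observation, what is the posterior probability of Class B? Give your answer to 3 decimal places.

0.738

Apply Bayes' rule: the posterior for each component is proportional to its prior times its likelihood at x.
Component likelihoods at x = 0.53:
  f_A = 0.330557
  f_B = 0.845387
  f_C = 0.0260476
Unnormalised posteriors:
  π_A·f_A = 0.29 × 0.330557 = 0.0958616
  π_B·f_B = 0.35 × 0.845387 = 0.295886
  π_C·f_C = 0.36 × 0.0260476 = 0.00937712
Marginal: 0.0958616 + 0.295886 + 0.00937712 = 0.401124
So the posterior for Class B is 0.295886 / 0.401124 ≈ 0.738.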